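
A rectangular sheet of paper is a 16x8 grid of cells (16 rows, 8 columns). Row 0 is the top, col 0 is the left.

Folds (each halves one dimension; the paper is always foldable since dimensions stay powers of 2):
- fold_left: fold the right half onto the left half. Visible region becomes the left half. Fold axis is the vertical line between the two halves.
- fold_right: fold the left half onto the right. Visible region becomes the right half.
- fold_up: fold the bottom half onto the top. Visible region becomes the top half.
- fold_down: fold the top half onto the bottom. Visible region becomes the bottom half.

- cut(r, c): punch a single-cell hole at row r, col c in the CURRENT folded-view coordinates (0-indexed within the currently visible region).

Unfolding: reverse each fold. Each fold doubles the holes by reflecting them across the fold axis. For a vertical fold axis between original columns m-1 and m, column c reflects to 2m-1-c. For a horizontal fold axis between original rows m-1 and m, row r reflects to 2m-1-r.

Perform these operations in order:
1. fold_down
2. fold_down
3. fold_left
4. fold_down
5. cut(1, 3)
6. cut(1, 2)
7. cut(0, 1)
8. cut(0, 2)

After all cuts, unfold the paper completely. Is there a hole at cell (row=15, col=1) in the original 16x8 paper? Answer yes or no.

Answer: no

Derivation:
Op 1 fold_down: fold axis h@8; visible region now rows[8,16) x cols[0,8) = 8x8
Op 2 fold_down: fold axis h@12; visible region now rows[12,16) x cols[0,8) = 4x8
Op 3 fold_left: fold axis v@4; visible region now rows[12,16) x cols[0,4) = 4x4
Op 4 fold_down: fold axis h@14; visible region now rows[14,16) x cols[0,4) = 2x4
Op 5 cut(1, 3): punch at orig (15,3); cuts so far [(15, 3)]; region rows[14,16) x cols[0,4) = 2x4
Op 6 cut(1, 2): punch at orig (15,2); cuts so far [(15, 2), (15, 3)]; region rows[14,16) x cols[0,4) = 2x4
Op 7 cut(0, 1): punch at orig (14,1); cuts so far [(14, 1), (15, 2), (15, 3)]; region rows[14,16) x cols[0,4) = 2x4
Op 8 cut(0, 2): punch at orig (14,2); cuts so far [(14, 1), (14, 2), (15, 2), (15, 3)]; region rows[14,16) x cols[0,4) = 2x4
Unfold 1 (reflect across h@14): 8 holes -> [(12, 2), (12, 3), (13, 1), (13, 2), (14, 1), (14, 2), (15, 2), (15, 3)]
Unfold 2 (reflect across v@4): 16 holes -> [(12, 2), (12, 3), (12, 4), (12, 5), (13, 1), (13, 2), (13, 5), (13, 6), (14, 1), (14, 2), (14, 5), (14, 6), (15, 2), (15, 3), (15, 4), (15, 5)]
Unfold 3 (reflect across h@12): 32 holes -> [(8, 2), (8, 3), (8, 4), (8, 5), (9, 1), (9, 2), (9, 5), (9, 6), (10, 1), (10, 2), (10, 5), (10, 6), (11, 2), (11, 3), (11, 4), (11, 5), (12, 2), (12, 3), (12, 4), (12, 5), (13, 1), (13, 2), (13, 5), (13, 6), (14, 1), (14, 2), (14, 5), (14, 6), (15, 2), (15, 3), (15, 4), (15, 5)]
Unfold 4 (reflect across h@8): 64 holes -> [(0, 2), (0, 3), (0, 4), (0, 5), (1, 1), (1, 2), (1, 5), (1, 6), (2, 1), (2, 2), (2, 5), (2, 6), (3, 2), (3, 3), (3, 4), (3, 5), (4, 2), (4, 3), (4, 4), (4, 5), (5, 1), (5, 2), (5, 5), (5, 6), (6, 1), (6, 2), (6, 5), (6, 6), (7, 2), (7, 3), (7, 4), (7, 5), (8, 2), (8, 3), (8, 4), (8, 5), (9, 1), (9, 2), (9, 5), (9, 6), (10, 1), (10, 2), (10, 5), (10, 6), (11, 2), (11, 3), (11, 4), (11, 5), (12, 2), (12, 3), (12, 4), (12, 5), (13, 1), (13, 2), (13, 5), (13, 6), (14, 1), (14, 2), (14, 5), (14, 6), (15, 2), (15, 3), (15, 4), (15, 5)]
Holes: [(0, 2), (0, 3), (0, 4), (0, 5), (1, 1), (1, 2), (1, 5), (1, 6), (2, 1), (2, 2), (2, 5), (2, 6), (3, 2), (3, 3), (3, 4), (3, 5), (4, 2), (4, 3), (4, 4), (4, 5), (5, 1), (5, 2), (5, 5), (5, 6), (6, 1), (6, 2), (6, 5), (6, 6), (7, 2), (7, 3), (7, 4), (7, 5), (8, 2), (8, 3), (8, 4), (8, 5), (9, 1), (9, 2), (9, 5), (9, 6), (10, 1), (10, 2), (10, 5), (10, 6), (11, 2), (11, 3), (11, 4), (11, 5), (12, 2), (12, 3), (12, 4), (12, 5), (13, 1), (13, 2), (13, 5), (13, 6), (14, 1), (14, 2), (14, 5), (14, 6), (15, 2), (15, 3), (15, 4), (15, 5)]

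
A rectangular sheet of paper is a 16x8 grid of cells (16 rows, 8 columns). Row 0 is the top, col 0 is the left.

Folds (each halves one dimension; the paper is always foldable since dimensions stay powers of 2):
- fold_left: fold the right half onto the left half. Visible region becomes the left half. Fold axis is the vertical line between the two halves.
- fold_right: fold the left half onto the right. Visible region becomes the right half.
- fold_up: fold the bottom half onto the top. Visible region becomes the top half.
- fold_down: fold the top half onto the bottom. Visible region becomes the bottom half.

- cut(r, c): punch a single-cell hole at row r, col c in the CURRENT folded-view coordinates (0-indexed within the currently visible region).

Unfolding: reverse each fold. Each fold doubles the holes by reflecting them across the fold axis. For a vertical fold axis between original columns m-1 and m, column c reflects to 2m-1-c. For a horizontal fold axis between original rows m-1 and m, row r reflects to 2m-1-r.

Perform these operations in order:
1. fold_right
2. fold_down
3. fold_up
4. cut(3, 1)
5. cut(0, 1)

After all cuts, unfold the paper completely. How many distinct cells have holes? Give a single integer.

Answer: 16

Derivation:
Op 1 fold_right: fold axis v@4; visible region now rows[0,16) x cols[4,8) = 16x4
Op 2 fold_down: fold axis h@8; visible region now rows[8,16) x cols[4,8) = 8x4
Op 3 fold_up: fold axis h@12; visible region now rows[8,12) x cols[4,8) = 4x4
Op 4 cut(3, 1): punch at orig (11,5); cuts so far [(11, 5)]; region rows[8,12) x cols[4,8) = 4x4
Op 5 cut(0, 1): punch at orig (8,5); cuts so far [(8, 5), (11, 5)]; region rows[8,12) x cols[4,8) = 4x4
Unfold 1 (reflect across h@12): 4 holes -> [(8, 5), (11, 5), (12, 5), (15, 5)]
Unfold 2 (reflect across h@8): 8 holes -> [(0, 5), (3, 5), (4, 5), (7, 5), (8, 5), (11, 5), (12, 5), (15, 5)]
Unfold 3 (reflect across v@4): 16 holes -> [(0, 2), (0, 5), (3, 2), (3, 5), (4, 2), (4, 5), (7, 2), (7, 5), (8, 2), (8, 5), (11, 2), (11, 5), (12, 2), (12, 5), (15, 2), (15, 5)]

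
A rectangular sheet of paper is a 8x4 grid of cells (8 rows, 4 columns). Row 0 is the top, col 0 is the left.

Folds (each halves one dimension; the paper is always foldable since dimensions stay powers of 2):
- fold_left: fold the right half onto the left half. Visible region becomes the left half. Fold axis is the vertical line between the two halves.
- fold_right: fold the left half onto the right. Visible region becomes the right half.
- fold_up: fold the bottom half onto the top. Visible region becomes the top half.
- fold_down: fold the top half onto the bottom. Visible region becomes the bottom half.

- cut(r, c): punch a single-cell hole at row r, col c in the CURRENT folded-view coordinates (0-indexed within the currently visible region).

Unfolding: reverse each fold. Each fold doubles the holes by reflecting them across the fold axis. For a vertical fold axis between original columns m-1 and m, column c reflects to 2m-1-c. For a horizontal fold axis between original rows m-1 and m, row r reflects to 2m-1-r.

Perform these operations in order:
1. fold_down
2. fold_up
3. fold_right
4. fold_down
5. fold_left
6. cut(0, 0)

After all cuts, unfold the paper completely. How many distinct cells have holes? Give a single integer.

Op 1 fold_down: fold axis h@4; visible region now rows[4,8) x cols[0,4) = 4x4
Op 2 fold_up: fold axis h@6; visible region now rows[4,6) x cols[0,4) = 2x4
Op 3 fold_right: fold axis v@2; visible region now rows[4,6) x cols[2,4) = 2x2
Op 4 fold_down: fold axis h@5; visible region now rows[5,6) x cols[2,4) = 1x2
Op 5 fold_left: fold axis v@3; visible region now rows[5,6) x cols[2,3) = 1x1
Op 6 cut(0, 0): punch at orig (5,2); cuts so far [(5, 2)]; region rows[5,6) x cols[2,3) = 1x1
Unfold 1 (reflect across v@3): 2 holes -> [(5, 2), (5, 3)]
Unfold 2 (reflect across h@5): 4 holes -> [(4, 2), (4, 3), (5, 2), (5, 3)]
Unfold 3 (reflect across v@2): 8 holes -> [(4, 0), (4, 1), (4, 2), (4, 3), (5, 0), (5, 1), (5, 2), (5, 3)]
Unfold 4 (reflect across h@6): 16 holes -> [(4, 0), (4, 1), (4, 2), (4, 3), (5, 0), (5, 1), (5, 2), (5, 3), (6, 0), (6, 1), (6, 2), (6, 3), (7, 0), (7, 1), (7, 2), (7, 3)]
Unfold 5 (reflect across h@4): 32 holes -> [(0, 0), (0, 1), (0, 2), (0, 3), (1, 0), (1, 1), (1, 2), (1, 3), (2, 0), (2, 1), (2, 2), (2, 3), (3, 0), (3, 1), (3, 2), (3, 3), (4, 0), (4, 1), (4, 2), (4, 3), (5, 0), (5, 1), (5, 2), (5, 3), (6, 0), (6, 1), (6, 2), (6, 3), (7, 0), (7, 1), (7, 2), (7, 3)]

Answer: 32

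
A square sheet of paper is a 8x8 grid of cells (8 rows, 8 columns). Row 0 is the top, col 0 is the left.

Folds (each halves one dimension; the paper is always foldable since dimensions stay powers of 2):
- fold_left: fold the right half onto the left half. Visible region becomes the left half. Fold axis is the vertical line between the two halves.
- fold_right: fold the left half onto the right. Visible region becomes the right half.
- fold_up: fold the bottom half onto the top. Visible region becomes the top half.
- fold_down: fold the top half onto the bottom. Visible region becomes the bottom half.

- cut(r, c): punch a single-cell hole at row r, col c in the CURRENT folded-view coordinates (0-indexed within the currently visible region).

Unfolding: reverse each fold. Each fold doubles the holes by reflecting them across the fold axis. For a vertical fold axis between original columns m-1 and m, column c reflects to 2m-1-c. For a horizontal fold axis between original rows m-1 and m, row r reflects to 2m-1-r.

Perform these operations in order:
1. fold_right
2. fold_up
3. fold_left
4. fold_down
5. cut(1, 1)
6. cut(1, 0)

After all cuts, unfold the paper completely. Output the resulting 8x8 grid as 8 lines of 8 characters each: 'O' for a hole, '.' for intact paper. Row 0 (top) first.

Answer: OOOOOOOO
........
........
OOOOOOOO
OOOOOOOO
........
........
OOOOOOOO

Derivation:
Op 1 fold_right: fold axis v@4; visible region now rows[0,8) x cols[4,8) = 8x4
Op 2 fold_up: fold axis h@4; visible region now rows[0,4) x cols[4,8) = 4x4
Op 3 fold_left: fold axis v@6; visible region now rows[0,4) x cols[4,6) = 4x2
Op 4 fold_down: fold axis h@2; visible region now rows[2,4) x cols[4,6) = 2x2
Op 5 cut(1, 1): punch at orig (3,5); cuts so far [(3, 5)]; region rows[2,4) x cols[4,6) = 2x2
Op 6 cut(1, 0): punch at orig (3,4); cuts so far [(3, 4), (3, 5)]; region rows[2,4) x cols[4,6) = 2x2
Unfold 1 (reflect across h@2): 4 holes -> [(0, 4), (0, 5), (3, 4), (3, 5)]
Unfold 2 (reflect across v@6): 8 holes -> [(0, 4), (0, 5), (0, 6), (0, 7), (3, 4), (3, 5), (3, 6), (3, 7)]
Unfold 3 (reflect across h@4): 16 holes -> [(0, 4), (0, 5), (0, 6), (0, 7), (3, 4), (3, 5), (3, 6), (3, 7), (4, 4), (4, 5), (4, 6), (4, 7), (7, 4), (7, 5), (7, 6), (7, 7)]
Unfold 4 (reflect across v@4): 32 holes -> [(0, 0), (0, 1), (0, 2), (0, 3), (0, 4), (0, 5), (0, 6), (0, 7), (3, 0), (3, 1), (3, 2), (3, 3), (3, 4), (3, 5), (3, 6), (3, 7), (4, 0), (4, 1), (4, 2), (4, 3), (4, 4), (4, 5), (4, 6), (4, 7), (7, 0), (7, 1), (7, 2), (7, 3), (7, 4), (7, 5), (7, 6), (7, 7)]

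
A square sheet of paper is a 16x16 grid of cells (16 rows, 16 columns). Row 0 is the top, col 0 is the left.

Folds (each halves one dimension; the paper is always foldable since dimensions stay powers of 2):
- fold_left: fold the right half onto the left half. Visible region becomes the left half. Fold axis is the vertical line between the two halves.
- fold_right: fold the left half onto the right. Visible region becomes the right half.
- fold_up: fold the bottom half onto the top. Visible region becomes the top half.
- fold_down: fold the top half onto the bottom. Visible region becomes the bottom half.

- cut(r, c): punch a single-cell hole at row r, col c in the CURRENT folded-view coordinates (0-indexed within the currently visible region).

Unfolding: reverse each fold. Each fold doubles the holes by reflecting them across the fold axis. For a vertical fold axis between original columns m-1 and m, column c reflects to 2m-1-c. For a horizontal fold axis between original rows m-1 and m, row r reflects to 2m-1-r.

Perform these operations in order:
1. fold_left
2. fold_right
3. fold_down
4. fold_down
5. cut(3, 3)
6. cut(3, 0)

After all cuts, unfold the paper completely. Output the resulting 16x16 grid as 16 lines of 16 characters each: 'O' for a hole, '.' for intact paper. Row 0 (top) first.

Answer: O..OO..OO..OO..O
................
................
................
................
................
................
O..OO..OO..OO..O
O..OO..OO..OO..O
................
................
................
................
................
................
O..OO..OO..OO..O

Derivation:
Op 1 fold_left: fold axis v@8; visible region now rows[0,16) x cols[0,8) = 16x8
Op 2 fold_right: fold axis v@4; visible region now rows[0,16) x cols[4,8) = 16x4
Op 3 fold_down: fold axis h@8; visible region now rows[8,16) x cols[4,8) = 8x4
Op 4 fold_down: fold axis h@12; visible region now rows[12,16) x cols[4,8) = 4x4
Op 5 cut(3, 3): punch at orig (15,7); cuts so far [(15, 7)]; region rows[12,16) x cols[4,8) = 4x4
Op 6 cut(3, 0): punch at orig (15,4); cuts so far [(15, 4), (15, 7)]; region rows[12,16) x cols[4,8) = 4x4
Unfold 1 (reflect across h@12): 4 holes -> [(8, 4), (8, 7), (15, 4), (15, 7)]
Unfold 2 (reflect across h@8): 8 holes -> [(0, 4), (0, 7), (7, 4), (7, 7), (8, 4), (8, 7), (15, 4), (15, 7)]
Unfold 3 (reflect across v@4): 16 holes -> [(0, 0), (0, 3), (0, 4), (0, 7), (7, 0), (7, 3), (7, 4), (7, 7), (8, 0), (8, 3), (8, 4), (8, 7), (15, 0), (15, 3), (15, 4), (15, 7)]
Unfold 4 (reflect across v@8): 32 holes -> [(0, 0), (0, 3), (0, 4), (0, 7), (0, 8), (0, 11), (0, 12), (0, 15), (7, 0), (7, 3), (7, 4), (7, 7), (7, 8), (7, 11), (7, 12), (7, 15), (8, 0), (8, 3), (8, 4), (8, 7), (8, 8), (8, 11), (8, 12), (8, 15), (15, 0), (15, 3), (15, 4), (15, 7), (15, 8), (15, 11), (15, 12), (15, 15)]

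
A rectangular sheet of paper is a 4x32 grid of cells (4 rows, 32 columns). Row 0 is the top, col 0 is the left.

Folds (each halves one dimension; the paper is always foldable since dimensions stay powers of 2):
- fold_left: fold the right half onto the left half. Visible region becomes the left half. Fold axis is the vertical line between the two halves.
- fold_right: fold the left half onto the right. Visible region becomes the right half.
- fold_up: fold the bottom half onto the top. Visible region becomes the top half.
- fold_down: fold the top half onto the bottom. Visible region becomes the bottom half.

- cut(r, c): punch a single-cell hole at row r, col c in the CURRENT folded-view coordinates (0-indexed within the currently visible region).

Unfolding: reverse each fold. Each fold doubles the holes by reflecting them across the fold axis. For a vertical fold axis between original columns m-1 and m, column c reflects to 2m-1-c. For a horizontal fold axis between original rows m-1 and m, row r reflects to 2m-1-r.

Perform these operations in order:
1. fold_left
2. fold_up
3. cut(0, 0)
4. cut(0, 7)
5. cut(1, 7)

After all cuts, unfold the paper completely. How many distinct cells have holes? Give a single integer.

Answer: 12

Derivation:
Op 1 fold_left: fold axis v@16; visible region now rows[0,4) x cols[0,16) = 4x16
Op 2 fold_up: fold axis h@2; visible region now rows[0,2) x cols[0,16) = 2x16
Op 3 cut(0, 0): punch at orig (0,0); cuts so far [(0, 0)]; region rows[0,2) x cols[0,16) = 2x16
Op 4 cut(0, 7): punch at orig (0,7); cuts so far [(0, 0), (0, 7)]; region rows[0,2) x cols[0,16) = 2x16
Op 5 cut(1, 7): punch at orig (1,7); cuts so far [(0, 0), (0, 7), (1, 7)]; region rows[0,2) x cols[0,16) = 2x16
Unfold 1 (reflect across h@2): 6 holes -> [(0, 0), (0, 7), (1, 7), (2, 7), (3, 0), (3, 7)]
Unfold 2 (reflect across v@16): 12 holes -> [(0, 0), (0, 7), (0, 24), (0, 31), (1, 7), (1, 24), (2, 7), (2, 24), (3, 0), (3, 7), (3, 24), (3, 31)]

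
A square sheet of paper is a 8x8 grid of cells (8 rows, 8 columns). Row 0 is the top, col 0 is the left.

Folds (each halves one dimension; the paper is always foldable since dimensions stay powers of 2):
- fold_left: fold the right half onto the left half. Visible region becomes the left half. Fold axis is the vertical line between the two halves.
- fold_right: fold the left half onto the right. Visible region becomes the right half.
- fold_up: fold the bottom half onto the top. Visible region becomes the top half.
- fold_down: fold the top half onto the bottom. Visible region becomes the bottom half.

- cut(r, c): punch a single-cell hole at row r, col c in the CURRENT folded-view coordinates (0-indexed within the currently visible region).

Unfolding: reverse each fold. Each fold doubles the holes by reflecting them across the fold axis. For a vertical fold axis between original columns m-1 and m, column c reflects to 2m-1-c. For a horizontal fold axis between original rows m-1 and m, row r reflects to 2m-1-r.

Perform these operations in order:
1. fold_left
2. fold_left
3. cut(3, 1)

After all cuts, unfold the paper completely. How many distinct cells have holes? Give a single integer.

Answer: 4

Derivation:
Op 1 fold_left: fold axis v@4; visible region now rows[0,8) x cols[0,4) = 8x4
Op 2 fold_left: fold axis v@2; visible region now rows[0,8) x cols[0,2) = 8x2
Op 3 cut(3, 1): punch at orig (3,1); cuts so far [(3, 1)]; region rows[0,8) x cols[0,2) = 8x2
Unfold 1 (reflect across v@2): 2 holes -> [(3, 1), (3, 2)]
Unfold 2 (reflect across v@4): 4 holes -> [(3, 1), (3, 2), (3, 5), (3, 6)]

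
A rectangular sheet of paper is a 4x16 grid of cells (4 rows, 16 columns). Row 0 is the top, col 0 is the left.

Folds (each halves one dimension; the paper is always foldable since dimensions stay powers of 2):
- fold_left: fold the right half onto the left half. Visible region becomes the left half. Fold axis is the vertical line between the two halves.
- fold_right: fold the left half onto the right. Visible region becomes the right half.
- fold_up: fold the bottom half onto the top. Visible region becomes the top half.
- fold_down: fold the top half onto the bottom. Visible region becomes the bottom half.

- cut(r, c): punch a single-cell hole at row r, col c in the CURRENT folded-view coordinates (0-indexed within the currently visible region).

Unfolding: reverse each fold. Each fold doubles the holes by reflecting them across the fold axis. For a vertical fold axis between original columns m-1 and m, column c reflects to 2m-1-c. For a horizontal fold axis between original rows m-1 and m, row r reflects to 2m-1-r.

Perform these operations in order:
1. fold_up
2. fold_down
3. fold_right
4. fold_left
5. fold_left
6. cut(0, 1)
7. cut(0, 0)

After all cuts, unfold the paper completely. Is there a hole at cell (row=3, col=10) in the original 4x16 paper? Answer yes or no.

Op 1 fold_up: fold axis h@2; visible region now rows[0,2) x cols[0,16) = 2x16
Op 2 fold_down: fold axis h@1; visible region now rows[1,2) x cols[0,16) = 1x16
Op 3 fold_right: fold axis v@8; visible region now rows[1,2) x cols[8,16) = 1x8
Op 4 fold_left: fold axis v@12; visible region now rows[1,2) x cols[8,12) = 1x4
Op 5 fold_left: fold axis v@10; visible region now rows[1,2) x cols[8,10) = 1x2
Op 6 cut(0, 1): punch at orig (1,9); cuts so far [(1, 9)]; region rows[1,2) x cols[8,10) = 1x2
Op 7 cut(0, 0): punch at orig (1,8); cuts so far [(1, 8), (1, 9)]; region rows[1,2) x cols[8,10) = 1x2
Unfold 1 (reflect across v@10): 4 holes -> [(1, 8), (1, 9), (1, 10), (1, 11)]
Unfold 2 (reflect across v@12): 8 holes -> [(1, 8), (1, 9), (1, 10), (1, 11), (1, 12), (1, 13), (1, 14), (1, 15)]
Unfold 3 (reflect across v@8): 16 holes -> [(1, 0), (1, 1), (1, 2), (1, 3), (1, 4), (1, 5), (1, 6), (1, 7), (1, 8), (1, 9), (1, 10), (1, 11), (1, 12), (1, 13), (1, 14), (1, 15)]
Unfold 4 (reflect across h@1): 32 holes -> [(0, 0), (0, 1), (0, 2), (0, 3), (0, 4), (0, 5), (0, 6), (0, 7), (0, 8), (0, 9), (0, 10), (0, 11), (0, 12), (0, 13), (0, 14), (0, 15), (1, 0), (1, 1), (1, 2), (1, 3), (1, 4), (1, 5), (1, 6), (1, 7), (1, 8), (1, 9), (1, 10), (1, 11), (1, 12), (1, 13), (1, 14), (1, 15)]
Unfold 5 (reflect across h@2): 64 holes -> [(0, 0), (0, 1), (0, 2), (0, 3), (0, 4), (0, 5), (0, 6), (0, 7), (0, 8), (0, 9), (0, 10), (0, 11), (0, 12), (0, 13), (0, 14), (0, 15), (1, 0), (1, 1), (1, 2), (1, 3), (1, 4), (1, 5), (1, 6), (1, 7), (1, 8), (1, 9), (1, 10), (1, 11), (1, 12), (1, 13), (1, 14), (1, 15), (2, 0), (2, 1), (2, 2), (2, 3), (2, 4), (2, 5), (2, 6), (2, 7), (2, 8), (2, 9), (2, 10), (2, 11), (2, 12), (2, 13), (2, 14), (2, 15), (3, 0), (3, 1), (3, 2), (3, 3), (3, 4), (3, 5), (3, 6), (3, 7), (3, 8), (3, 9), (3, 10), (3, 11), (3, 12), (3, 13), (3, 14), (3, 15)]
Holes: [(0, 0), (0, 1), (0, 2), (0, 3), (0, 4), (0, 5), (0, 6), (0, 7), (0, 8), (0, 9), (0, 10), (0, 11), (0, 12), (0, 13), (0, 14), (0, 15), (1, 0), (1, 1), (1, 2), (1, 3), (1, 4), (1, 5), (1, 6), (1, 7), (1, 8), (1, 9), (1, 10), (1, 11), (1, 12), (1, 13), (1, 14), (1, 15), (2, 0), (2, 1), (2, 2), (2, 3), (2, 4), (2, 5), (2, 6), (2, 7), (2, 8), (2, 9), (2, 10), (2, 11), (2, 12), (2, 13), (2, 14), (2, 15), (3, 0), (3, 1), (3, 2), (3, 3), (3, 4), (3, 5), (3, 6), (3, 7), (3, 8), (3, 9), (3, 10), (3, 11), (3, 12), (3, 13), (3, 14), (3, 15)]

Answer: yes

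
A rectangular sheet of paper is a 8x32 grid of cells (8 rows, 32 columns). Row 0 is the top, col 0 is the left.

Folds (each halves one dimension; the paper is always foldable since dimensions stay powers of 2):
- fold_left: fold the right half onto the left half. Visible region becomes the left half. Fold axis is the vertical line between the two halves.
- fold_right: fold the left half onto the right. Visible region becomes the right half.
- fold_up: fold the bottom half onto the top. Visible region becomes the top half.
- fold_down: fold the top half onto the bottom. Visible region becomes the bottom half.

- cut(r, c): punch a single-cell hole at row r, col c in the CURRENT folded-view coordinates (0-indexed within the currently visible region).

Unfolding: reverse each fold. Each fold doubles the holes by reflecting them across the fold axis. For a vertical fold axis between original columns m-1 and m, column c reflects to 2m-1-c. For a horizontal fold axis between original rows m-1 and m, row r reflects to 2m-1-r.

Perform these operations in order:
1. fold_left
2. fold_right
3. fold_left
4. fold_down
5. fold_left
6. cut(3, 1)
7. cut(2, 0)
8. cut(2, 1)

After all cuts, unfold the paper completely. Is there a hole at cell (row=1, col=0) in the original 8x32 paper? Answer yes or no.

Op 1 fold_left: fold axis v@16; visible region now rows[0,8) x cols[0,16) = 8x16
Op 2 fold_right: fold axis v@8; visible region now rows[0,8) x cols[8,16) = 8x8
Op 3 fold_left: fold axis v@12; visible region now rows[0,8) x cols[8,12) = 8x4
Op 4 fold_down: fold axis h@4; visible region now rows[4,8) x cols[8,12) = 4x4
Op 5 fold_left: fold axis v@10; visible region now rows[4,8) x cols[8,10) = 4x2
Op 6 cut(3, 1): punch at orig (7,9); cuts so far [(7, 9)]; region rows[4,8) x cols[8,10) = 4x2
Op 7 cut(2, 0): punch at orig (6,8); cuts so far [(6, 8), (7, 9)]; region rows[4,8) x cols[8,10) = 4x2
Op 8 cut(2, 1): punch at orig (6,9); cuts so far [(6, 8), (6, 9), (7, 9)]; region rows[4,8) x cols[8,10) = 4x2
Unfold 1 (reflect across v@10): 6 holes -> [(6, 8), (6, 9), (6, 10), (6, 11), (7, 9), (7, 10)]
Unfold 2 (reflect across h@4): 12 holes -> [(0, 9), (0, 10), (1, 8), (1, 9), (1, 10), (1, 11), (6, 8), (6, 9), (6, 10), (6, 11), (7, 9), (7, 10)]
Unfold 3 (reflect across v@12): 24 holes -> [(0, 9), (0, 10), (0, 13), (0, 14), (1, 8), (1, 9), (1, 10), (1, 11), (1, 12), (1, 13), (1, 14), (1, 15), (6, 8), (6, 9), (6, 10), (6, 11), (6, 12), (6, 13), (6, 14), (6, 15), (7, 9), (7, 10), (7, 13), (7, 14)]
Unfold 4 (reflect across v@8): 48 holes -> [(0, 1), (0, 2), (0, 5), (0, 6), (0, 9), (0, 10), (0, 13), (0, 14), (1, 0), (1, 1), (1, 2), (1, 3), (1, 4), (1, 5), (1, 6), (1, 7), (1, 8), (1, 9), (1, 10), (1, 11), (1, 12), (1, 13), (1, 14), (1, 15), (6, 0), (6, 1), (6, 2), (6, 3), (6, 4), (6, 5), (6, 6), (6, 7), (6, 8), (6, 9), (6, 10), (6, 11), (6, 12), (6, 13), (6, 14), (6, 15), (7, 1), (7, 2), (7, 5), (7, 6), (7, 9), (7, 10), (7, 13), (7, 14)]
Unfold 5 (reflect across v@16): 96 holes -> [(0, 1), (0, 2), (0, 5), (0, 6), (0, 9), (0, 10), (0, 13), (0, 14), (0, 17), (0, 18), (0, 21), (0, 22), (0, 25), (0, 26), (0, 29), (0, 30), (1, 0), (1, 1), (1, 2), (1, 3), (1, 4), (1, 5), (1, 6), (1, 7), (1, 8), (1, 9), (1, 10), (1, 11), (1, 12), (1, 13), (1, 14), (1, 15), (1, 16), (1, 17), (1, 18), (1, 19), (1, 20), (1, 21), (1, 22), (1, 23), (1, 24), (1, 25), (1, 26), (1, 27), (1, 28), (1, 29), (1, 30), (1, 31), (6, 0), (6, 1), (6, 2), (6, 3), (6, 4), (6, 5), (6, 6), (6, 7), (6, 8), (6, 9), (6, 10), (6, 11), (6, 12), (6, 13), (6, 14), (6, 15), (6, 16), (6, 17), (6, 18), (6, 19), (6, 20), (6, 21), (6, 22), (6, 23), (6, 24), (6, 25), (6, 26), (6, 27), (6, 28), (6, 29), (6, 30), (6, 31), (7, 1), (7, 2), (7, 5), (7, 6), (7, 9), (7, 10), (7, 13), (7, 14), (7, 17), (7, 18), (7, 21), (7, 22), (7, 25), (7, 26), (7, 29), (7, 30)]
Holes: [(0, 1), (0, 2), (0, 5), (0, 6), (0, 9), (0, 10), (0, 13), (0, 14), (0, 17), (0, 18), (0, 21), (0, 22), (0, 25), (0, 26), (0, 29), (0, 30), (1, 0), (1, 1), (1, 2), (1, 3), (1, 4), (1, 5), (1, 6), (1, 7), (1, 8), (1, 9), (1, 10), (1, 11), (1, 12), (1, 13), (1, 14), (1, 15), (1, 16), (1, 17), (1, 18), (1, 19), (1, 20), (1, 21), (1, 22), (1, 23), (1, 24), (1, 25), (1, 26), (1, 27), (1, 28), (1, 29), (1, 30), (1, 31), (6, 0), (6, 1), (6, 2), (6, 3), (6, 4), (6, 5), (6, 6), (6, 7), (6, 8), (6, 9), (6, 10), (6, 11), (6, 12), (6, 13), (6, 14), (6, 15), (6, 16), (6, 17), (6, 18), (6, 19), (6, 20), (6, 21), (6, 22), (6, 23), (6, 24), (6, 25), (6, 26), (6, 27), (6, 28), (6, 29), (6, 30), (6, 31), (7, 1), (7, 2), (7, 5), (7, 6), (7, 9), (7, 10), (7, 13), (7, 14), (7, 17), (7, 18), (7, 21), (7, 22), (7, 25), (7, 26), (7, 29), (7, 30)]

Answer: yes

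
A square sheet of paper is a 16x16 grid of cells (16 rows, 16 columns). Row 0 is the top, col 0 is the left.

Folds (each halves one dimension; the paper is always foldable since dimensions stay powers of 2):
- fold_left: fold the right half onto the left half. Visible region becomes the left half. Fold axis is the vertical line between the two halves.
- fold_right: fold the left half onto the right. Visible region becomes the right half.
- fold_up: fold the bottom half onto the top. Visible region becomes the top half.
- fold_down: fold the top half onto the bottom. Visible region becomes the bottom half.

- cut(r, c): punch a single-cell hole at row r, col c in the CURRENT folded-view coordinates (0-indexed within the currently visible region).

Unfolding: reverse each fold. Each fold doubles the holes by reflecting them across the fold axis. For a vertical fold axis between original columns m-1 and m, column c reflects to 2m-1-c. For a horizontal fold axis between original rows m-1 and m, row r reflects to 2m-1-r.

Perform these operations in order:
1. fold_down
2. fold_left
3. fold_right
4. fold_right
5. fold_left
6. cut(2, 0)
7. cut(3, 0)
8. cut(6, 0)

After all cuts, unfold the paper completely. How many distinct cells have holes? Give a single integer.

Op 1 fold_down: fold axis h@8; visible region now rows[8,16) x cols[0,16) = 8x16
Op 2 fold_left: fold axis v@8; visible region now rows[8,16) x cols[0,8) = 8x8
Op 3 fold_right: fold axis v@4; visible region now rows[8,16) x cols[4,8) = 8x4
Op 4 fold_right: fold axis v@6; visible region now rows[8,16) x cols[6,8) = 8x2
Op 5 fold_left: fold axis v@7; visible region now rows[8,16) x cols[6,7) = 8x1
Op 6 cut(2, 0): punch at orig (10,6); cuts so far [(10, 6)]; region rows[8,16) x cols[6,7) = 8x1
Op 7 cut(3, 0): punch at orig (11,6); cuts so far [(10, 6), (11, 6)]; region rows[8,16) x cols[6,7) = 8x1
Op 8 cut(6, 0): punch at orig (14,6); cuts so far [(10, 6), (11, 6), (14, 6)]; region rows[8,16) x cols[6,7) = 8x1
Unfold 1 (reflect across v@7): 6 holes -> [(10, 6), (10, 7), (11, 6), (11, 7), (14, 6), (14, 7)]
Unfold 2 (reflect across v@6): 12 holes -> [(10, 4), (10, 5), (10, 6), (10, 7), (11, 4), (11, 5), (11, 6), (11, 7), (14, 4), (14, 5), (14, 6), (14, 7)]
Unfold 3 (reflect across v@4): 24 holes -> [(10, 0), (10, 1), (10, 2), (10, 3), (10, 4), (10, 5), (10, 6), (10, 7), (11, 0), (11, 1), (11, 2), (11, 3), (11, 4), (11, 5), (11, 6), (11, 7), (14, 0), (14, 1), (14, 2), (14, 3), (14, 4), (14, 5), (14, 6), (14, 7)]
Unfold 4 (reflect across v@8): 48 holes -> [(10, 0), (10, 1), (10, 2), (10, 3), (10, 4), (10, 5), (10, 6), (10, 7), (10, 8), (10, 9), (10, 10), (10, 11), (10, 12), (10, 13), (10, 14), (10, 15), (11, 0), (11, 1), (11, 2), (11, 3), (11, 4), (11, 5), (11, 6), (11, 7), (11, 8), (11, 9), (11, 10), (11, 11), (11, 12), (11, 13), (11, 14), (11, 15), (14, 0), (14, 1), (14, 2), (14, 3), (14, 4), (14, 5), (14, 6), (14, 7), (14, 8), (14, 9), (14, 10), (14, 11), (14, 12), (14, 13), (14, 14), (14, 15)]
Unfold 5 (reflect across h@8): 96 holes -> [(1, 0), (1, 1), (1, 2), (1, 3), (1, 4), (1, 5), (1, 6), (1, 7), (1, 8), (1, 9), (1, 10), (1, 11), (1, 12), (1, 13), (1, 14), (1, 15), (4, 0), (4, 1), (4, 2), (4, 3), (4, 4), (4, 5), (4, 6), (4, 7), (4, 8), (4, 9), (4, 10), (4, 11), (4, 12), (4, 13), (4, 14), (4, 15), (5, 0), (5, 1), (5, 2), (5, 3), (5, 4), (5, 5), (5, 6), (5, 7), (5, 8), (5, 9), (5, 10), (5, 11), (5, 12), (5, 13), (5, 14), (5, 15), (10, 0), (10, 1), (10, 2), (10, 3), (10, 4), (10, 5), (10, 6), (10, 7), (10, 8), (10, 9), (10, 10), (10, 11), (10, 12), (10, 13), (10, 14), (10, 15), (11, 0), (11, 1), (11, 2), (11, 3), (11, 4), (11, 5), (11, 6), (11, 7), (11, 8), (11, 9), (11, 10), (11, 11), (11, 12), (11, 13), (11, 14), (11, 15), (14, 0), (14, 1), (14, 2), (14, 3), (14, 4), (14, 5), (14, 6), (14, 7), (14, 8), (14, 9), (14, 10), (14, 11), (14, 12), (14, 13), (14, 14), (14, 15)]

Answer: 96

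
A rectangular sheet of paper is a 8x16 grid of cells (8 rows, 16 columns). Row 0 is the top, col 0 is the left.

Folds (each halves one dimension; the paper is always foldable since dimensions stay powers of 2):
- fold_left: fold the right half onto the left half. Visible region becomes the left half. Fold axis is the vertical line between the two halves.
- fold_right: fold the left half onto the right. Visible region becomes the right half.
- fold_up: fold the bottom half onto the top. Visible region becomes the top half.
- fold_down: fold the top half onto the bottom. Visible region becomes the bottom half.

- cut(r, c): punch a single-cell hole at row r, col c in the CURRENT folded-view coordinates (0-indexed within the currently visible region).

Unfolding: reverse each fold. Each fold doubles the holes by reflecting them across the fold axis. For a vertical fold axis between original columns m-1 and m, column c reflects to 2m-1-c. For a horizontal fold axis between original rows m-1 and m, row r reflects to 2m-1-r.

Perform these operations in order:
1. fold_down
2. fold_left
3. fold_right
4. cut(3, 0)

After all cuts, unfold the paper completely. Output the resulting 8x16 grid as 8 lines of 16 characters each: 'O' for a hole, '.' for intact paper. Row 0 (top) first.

Op 1 fold_down: fold axis h@4; visible region now rows[4,8) x cols[0,16) = 4x16
Op 2 fold_left: fold axis v@8; visible region now rows[4,8) x cols[0,8) = 4x8
Op 3 fold_right: fold axis v@4; visible region now rows[4,8) x cols[4,8) = 4x4
Op 4 cut(3, 0): punch at orig (7,4); cuts so far [(7, 4)]; region rows[4,8) x cols[4,8) = 4x4
Unfold 1 (reflect across v@4): 2 holes -> [(7, 3), (7, 4)]
Unfold 2 (reflect across v@8): 4 holes -> [(7, 3), (7, 4), (7, 11), (7, 12)]
Unfold 3 (reflect across h@4): 8 holes -> [(0, 3), (0, 4), (0, 11), (0, 12), (7, 3), (7, 4), (7, 11), (7, 12)]

Answer: ...OO......OO...
................
................
................
................
................
................
...OO......OO...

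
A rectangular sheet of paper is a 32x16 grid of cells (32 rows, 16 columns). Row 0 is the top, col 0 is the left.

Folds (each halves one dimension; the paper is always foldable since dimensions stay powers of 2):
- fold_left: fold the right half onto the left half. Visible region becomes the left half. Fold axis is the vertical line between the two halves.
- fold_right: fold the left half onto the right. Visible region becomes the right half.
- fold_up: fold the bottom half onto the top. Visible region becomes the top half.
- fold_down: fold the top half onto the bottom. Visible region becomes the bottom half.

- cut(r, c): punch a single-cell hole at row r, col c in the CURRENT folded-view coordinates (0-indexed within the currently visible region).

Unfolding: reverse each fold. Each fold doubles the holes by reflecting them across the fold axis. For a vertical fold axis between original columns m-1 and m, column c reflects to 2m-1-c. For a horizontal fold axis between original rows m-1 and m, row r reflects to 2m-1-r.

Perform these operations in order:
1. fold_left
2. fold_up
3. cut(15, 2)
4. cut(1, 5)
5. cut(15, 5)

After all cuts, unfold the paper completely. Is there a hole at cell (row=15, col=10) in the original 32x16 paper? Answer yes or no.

Answer: yes

Derivation:
Op 1 fold_left: fold axis v@8; visible region now rows[0,32) x cols[0,8) = 32x8
Op 2 fold_up: fold axis h@16; visible region now rows[0,16) x cols[0,8) = 16x8
Op 3 cut(15, 2): punch at orig (15,2); cuts so far [(15, 2)]; region rows[0,16) x cols[0,8) = 16x8
Op 4 cut(1, 5): punch at orig (1,5); cuts so far [(1, 5), (15, 2)]; region rows[0,16) x cols[0,8) = 16x8
Op 5 cut(15, 5): punch at orig (15,5); cuts so far [(1, 5), (15, 2), (15, 5)]; region rows[0,16) x cols[0,8) = 16x8
Unfold 1 (reflect across h@16): 6 holes -> [(1, 5), (15, 2), (15, 5), (16, 2), (16, 5), (30, 5)]
Unfold 2 (reflect across v@8): 12 holes -> [(1, 5), (1, 10), (15, 2), (15, 5), (15, 10), (15, 13), (16, 2), (16, 5), (16, 10), (16, 13), (30, 5), (30, 10)]
Holes: [(1, 5), (1, 10), (15, 2), (15, 5), (15, 10), (15, 13), (16, 2), (16, 5), (16, 10), (16, 13), (30, 5), (30, 10)]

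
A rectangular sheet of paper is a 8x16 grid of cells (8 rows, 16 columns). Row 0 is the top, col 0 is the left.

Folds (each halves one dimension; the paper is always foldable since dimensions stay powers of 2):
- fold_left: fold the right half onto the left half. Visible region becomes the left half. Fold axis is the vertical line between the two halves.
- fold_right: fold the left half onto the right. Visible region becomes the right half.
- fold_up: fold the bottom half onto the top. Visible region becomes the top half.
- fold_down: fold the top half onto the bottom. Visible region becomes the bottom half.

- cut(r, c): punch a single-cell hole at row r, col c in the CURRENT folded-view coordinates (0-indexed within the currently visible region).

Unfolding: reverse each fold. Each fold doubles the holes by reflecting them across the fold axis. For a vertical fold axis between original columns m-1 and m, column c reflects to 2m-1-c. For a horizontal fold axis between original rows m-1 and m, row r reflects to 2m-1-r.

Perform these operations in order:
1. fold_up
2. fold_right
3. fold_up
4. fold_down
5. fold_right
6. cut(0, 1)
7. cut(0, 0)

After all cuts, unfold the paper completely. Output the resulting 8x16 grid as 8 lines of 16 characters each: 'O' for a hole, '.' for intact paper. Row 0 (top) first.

Answer: ..OOOO....OOOO..
..OOOO....OOOO..
..OOOO....OOOO..
..OOOO....OOOO..
..OOOO....OOOO..
..OOOO....OOOO..
..OOOO....OOOO..
..OOOO....OOOO..

Derivation:
Op 1 fold_up: fold axis h@4; visible region now rows[0,4) x cols[0,16) = 4x16
Op 2 fold_right: fold axis v@8; visible region now rows[0,4) x cols[8,16) = 4x8
Op 3 fold_up: fold axis h@2; visible region now rows[0,2) x cols[8,16) = 2x8
Op 4 fold_down: fold axis h@1; visible region now rows[1,2) x cols[8,16) = 1x8
Op 5 fold_right: fold axis v@12; visible region now rows[1,2) x cols[12,16) = 1x4
Op 6 cut(0, 1): punch at orig (1,13); cuts so far [(1, 13)]; region rows[1,2) x cols[12,16) = 1x4
Op 7 cut(0, 0): punch at orig (1,12); cuts so far [(1, 12), (1, 13)]; region rows[1,2) x cols[12,16) = 1x4
Unfold 1 (reflect across v@12): 4 holes -> [(1, 10), (1, 11), (1, 12), (1, 13)]
Unfold 2 (reflect across h@1): 8 holes -> [(0, 10), (0, 11), (0, 12), (0, 13), (1, 10), (1, 11), (1, 12), (1, 13)]
Unfold 3 (reflect across h@2): 16 holes -> [(0, 10), (0, 11), (0, 12), (0, 13), (1, 10), (1, 11), (1, 12), (1, 13), (2, 10), (2, 11), (2, 12), (2, 13), (3, 10), (3, 11), (3, 12), (3, 13)]
Unfold 4 (reflect across v@8): 32 holes -> [(0, 2), (0, 3), (0, 4), (0, 5), (0, 10), (0, 11), (0, 12), (0, 13), (1, 2), (1, 3), (1, 4), (1, 5), (1, 10), (1, 11), (1, 12), (1, 13), (2, 2), (2, 3), (2, 4), (2, 5), (2, 10), (2, 11), (2, 12), (2, 13), (3, 2), (3, 3), (3, 4), (3, 5), (3, 10), (3, 11), (3, 12), (3, 13)]
Unfold 5 (reflect across h@4): 64 holes -> [(0, 2), (0, 3), (0, 4), (0, 5), (0, 10), (0, 11), (0, 12), (0, 13), (1, 2), (1, 3), (1, 4), (1, 5), (1, 10), (1, 11), (1, 12), (1, 13), (2, 2), (2, 3), (2, 4), (2, 5), (2, 10), (2, 11), (2, 12), (2, 13), (3, 2), (3, 3), (3, 4), (3, 5), (3, 10), (3, 11), (3, 12), (3, 13), (4, 2), (4, 3), (4, 4), (4, 5), (4, 10), (4, 11), (4, 12), (4, 13), (5, 2), (5, 3), (5, 4), (5, 5), (5, 10), (5, 11), (5, 12), (5, 13), (6, 2), (6, 3), (6, 4), (6, 5), (6, 10), (6, 11), (6, 12), (6, 13), (7, 2), (7, 3), (7, 4), (7, 5), (7, 10), (7, 11), (7, 12), (7, 13)]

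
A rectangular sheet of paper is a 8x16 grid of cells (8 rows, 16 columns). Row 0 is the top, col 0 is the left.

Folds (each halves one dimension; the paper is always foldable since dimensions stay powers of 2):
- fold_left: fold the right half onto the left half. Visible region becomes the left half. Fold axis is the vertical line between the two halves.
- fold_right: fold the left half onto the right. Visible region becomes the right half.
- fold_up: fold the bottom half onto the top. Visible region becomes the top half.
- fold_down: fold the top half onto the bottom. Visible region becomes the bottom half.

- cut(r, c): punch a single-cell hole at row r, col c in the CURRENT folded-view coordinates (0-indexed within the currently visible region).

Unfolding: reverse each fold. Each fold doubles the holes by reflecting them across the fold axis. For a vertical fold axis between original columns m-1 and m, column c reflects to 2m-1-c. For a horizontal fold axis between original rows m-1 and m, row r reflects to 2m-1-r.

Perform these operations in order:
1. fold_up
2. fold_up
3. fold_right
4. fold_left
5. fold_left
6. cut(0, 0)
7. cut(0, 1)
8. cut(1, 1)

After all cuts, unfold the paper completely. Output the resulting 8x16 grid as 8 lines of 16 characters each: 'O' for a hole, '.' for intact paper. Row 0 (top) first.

Answer: OOOOOOOOOOOOOOOO
.OO..OO..OO..OO.
.OO..OO..OO..OO.
OOOOOOOOOOOOOOOO
OOOOOOOOOOOOOOOO
.OO..OO..OO..OO.
.OO..OO..OO..OO.
OOOOOOOOOOOOOOOO

Derivation:
Op 1 fold_up: fold axis h@4; visible region now rows[0,4) x cols[0,16) = 4x16
Op 2 fold_up: fold axis h@2; visible region now rows[0,2) x cols[0,16) = 2x16
Op 3 fold_right: fold axis v@8; visible region now rows[0,2) x cols[8,16) = 2x8
Op 4 fold_left: fold axis v@12; visible region now rows[0,2) x cols[8,12) = 2x4
Op 5 fold_left: fold axis v@10; visible region now rows[0,2) x cols[8,10) = 2x2
Op 6 cut(0, 0): punch at orig (0,8); cuts so far [(0, 8)]; region rows[0,2) x cols[8,10) = 2x2
Op 7 cut(0, 1): punch at orig (0,9); cuts so far [(0, 8), (0, 9)]; region rows[0,2) x cols[8,10) = 2x2
Op 8 cut(1, 1): punch at orig (1,9); cuts so far [(0, 8), (0, 9), (1, 9)]; region rows[0,2) x cols[8,10) = 2x2
Unfold 1 (reflect across v@10): 6 holes -> [(0, 8), (0, 9), (0, 10), (0, 11), (1, 9), (1, 10)]
Unfold 2 (reflect across v@12): 12 holes -> [(0, 8), (0, 9), (0, 10), (0, 11), (0, 12), (0, 13), (0, 14), (0, 15), (1, 9), (1, 10), (1, 13), (1, 14)]
Unfold 3 (reflect across v@8): 24 holes -> [(0, 0), (0, 1), (0, 2), (0, 3), (0, 4), (0, 5), (0, 6), (0, 7), (0, 8), (0, 9), (0, 10), (0, 11), (0, 12), (0, 13), (0, 14), (0, 15), (1, 1), (1, 2), (1, 5), (1, 6), (1, 9), (1, 10), (1, 13), (1, 14)]
Unfold 4 (reflect across h@2): 48 holes -> [(0, 0), (0, 1), (0, 2), (0, 3), (0, 4), (0, 5), (0, 6), (0, 7), (0, 8), (0, 9), (0, 10), (0, 11), (0, 12), (0, 13), (0, 14), (0, 15), (1, 1), (1, 2), (1, 5), (1, 6), (1, 9), (1, 10), (1, 13), (1, 14), (2, 1), (2, 2), (2, 5), (2, 6), (2, 9), (2, 10), (2, 13), (2, 14), (3, 0), (3, 1), (3, 2), (3, 3), (3, 4), (3, 5), (3, 6), (3, 7), (3, 8), (3, 9), (3, 10), (3, 11), (3, 12), (3, 13), (3, 14), (3, 15)]
Unfold 5 (reflect across h@4): 96 holes -> [(0, 0), (0, 1), (0, 2), (0, 3), (0, 4), (0, 5), (0, 6), (0, 7), (0, 8), (0, 9), (0, 10), (0, 11), (0, 12), (0, 13), (0, 14), (0, 15), (1, 1), (1, 2), (1, 5), (1, 6), (1, 9), (1, 10), (1, 13), (1, 14), (2, 1), (2, 2), (2, 5), (2, 6), (2, 9), (2, 10), (2, 13), (2, 14), (3, 0), (3, 1), (3, 2), (3, 3), (3, 4), (3, 5), (3, 6), (3, 7), (3, 8), (3, 9), (3, 10), (3, 11), (3, 12), (3, 13), (3, 14), (3, 15), (4, 0), (4, 1), (4, 2), (4, 3), (4, 4), (4, 5), (4, 6), (4, 7), (4, 8), (4, 9), (4, 10), (4, 11), (4, 12), (4, 13), (4, 14), (4, 15), (5, 1), (5, 2), (5, 5), (5, 6), (5, 9), (5, 10), (5, 13), (5, 14), (6, 1), (6, 2), (6, 5), (6, 6), (6, 9), (6, 10), (6, 13), (6, 14), (7, 0), (7, 1), (7, 2), (7, 3), (7, 4), (7, 5), (7, 6), (7, 7), (7, 8), (7, 9), (7, 10), (7, 11), (7, 12), (7, 13), (7, 14), (7, 15)]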